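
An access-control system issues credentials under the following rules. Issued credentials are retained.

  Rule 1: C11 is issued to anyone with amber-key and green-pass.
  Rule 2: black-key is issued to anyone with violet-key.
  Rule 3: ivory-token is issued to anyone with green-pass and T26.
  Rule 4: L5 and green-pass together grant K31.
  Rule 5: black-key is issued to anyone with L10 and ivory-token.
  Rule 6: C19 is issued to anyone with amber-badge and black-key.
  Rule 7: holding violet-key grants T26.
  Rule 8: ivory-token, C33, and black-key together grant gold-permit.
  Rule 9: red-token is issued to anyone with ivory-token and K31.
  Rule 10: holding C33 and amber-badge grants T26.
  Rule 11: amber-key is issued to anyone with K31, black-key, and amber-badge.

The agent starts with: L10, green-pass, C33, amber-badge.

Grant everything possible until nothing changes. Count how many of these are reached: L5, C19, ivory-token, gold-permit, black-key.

4

Holding C33 and amber-badge grants T26 (Rule 10).
Holding green-pass and T26 grants ivory-token (Rule 3).
Holding L10 and ivory-token grants black-key (Rule 5).
Holding ivory-token, C33, and black-key grants gold-permit (Rule 8).
Holding amber-badge and black-key grants C19 (Rule 6).
No rule produces L5, and it is not given.
C19: reached.
ivory-token: reached.
gold-permit: reached.
black-key: reached.
Reached: C19, ivory-token, gold-permit, and black-key — 4 of the 5.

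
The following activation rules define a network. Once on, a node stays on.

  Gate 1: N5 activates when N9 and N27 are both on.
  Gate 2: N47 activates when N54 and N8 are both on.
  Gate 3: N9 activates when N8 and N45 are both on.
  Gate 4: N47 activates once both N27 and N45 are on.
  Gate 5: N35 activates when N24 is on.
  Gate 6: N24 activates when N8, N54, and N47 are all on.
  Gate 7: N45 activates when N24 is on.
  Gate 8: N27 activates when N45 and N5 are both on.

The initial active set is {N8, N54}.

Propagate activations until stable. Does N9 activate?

Yes

Gate 2: N54 and N8 on → N47 on.
Gate 6: N8, N54, and N47 on → N24 on.
Gate 7: N24 on → N45 on.
Gate 3: N8 and N45 on → N9 on.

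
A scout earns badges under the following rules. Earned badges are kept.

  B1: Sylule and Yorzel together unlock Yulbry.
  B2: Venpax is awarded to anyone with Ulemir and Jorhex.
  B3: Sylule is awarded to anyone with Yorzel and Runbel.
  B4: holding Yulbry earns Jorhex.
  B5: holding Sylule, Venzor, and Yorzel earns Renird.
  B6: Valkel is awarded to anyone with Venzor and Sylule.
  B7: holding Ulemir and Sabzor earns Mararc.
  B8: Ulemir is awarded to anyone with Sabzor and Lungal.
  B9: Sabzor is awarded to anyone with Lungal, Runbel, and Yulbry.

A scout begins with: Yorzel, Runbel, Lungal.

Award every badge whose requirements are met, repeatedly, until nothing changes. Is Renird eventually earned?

Renird would need Sylule, Venzor, and Yorzel (B5), but Venzor is never earned.

No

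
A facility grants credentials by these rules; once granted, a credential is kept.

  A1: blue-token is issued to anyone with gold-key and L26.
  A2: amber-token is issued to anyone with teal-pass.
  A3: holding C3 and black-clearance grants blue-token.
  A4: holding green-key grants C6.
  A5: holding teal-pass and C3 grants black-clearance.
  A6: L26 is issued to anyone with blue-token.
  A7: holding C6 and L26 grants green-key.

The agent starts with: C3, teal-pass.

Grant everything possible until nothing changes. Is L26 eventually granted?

Holding teal-pass and C3 grants black-clearance (A5).
Holding C3 and black-clearance grants blue-token (A3).
Holding blue-token grants L26 (A6).

Yes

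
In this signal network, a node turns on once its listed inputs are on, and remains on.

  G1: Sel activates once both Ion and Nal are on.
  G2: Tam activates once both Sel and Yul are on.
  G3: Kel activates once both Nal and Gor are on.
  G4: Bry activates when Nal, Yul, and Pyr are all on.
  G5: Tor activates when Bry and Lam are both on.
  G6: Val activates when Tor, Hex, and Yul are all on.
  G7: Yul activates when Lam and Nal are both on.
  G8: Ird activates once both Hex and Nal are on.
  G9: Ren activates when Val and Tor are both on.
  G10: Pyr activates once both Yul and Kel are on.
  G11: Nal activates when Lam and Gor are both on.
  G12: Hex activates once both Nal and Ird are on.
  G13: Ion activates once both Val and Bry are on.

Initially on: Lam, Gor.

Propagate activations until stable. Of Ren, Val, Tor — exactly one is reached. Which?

Tor

G11: Lam and Gor on → Nal on.
Nal and Gor are on, so Kel activates (G3).
Lam and Nal are on, so Yul activates (G7).
Yul and Kel are on, so Pyr activates (G10).
G4: Nal, Yul, and Pyr on → Bry on.
G5: Bry and Lam on → Tor on.
Ren would need Val and Tor (G9), but Val never turns on. Val would need Tor, Hex, and Yul (G6), but Hex never turns on.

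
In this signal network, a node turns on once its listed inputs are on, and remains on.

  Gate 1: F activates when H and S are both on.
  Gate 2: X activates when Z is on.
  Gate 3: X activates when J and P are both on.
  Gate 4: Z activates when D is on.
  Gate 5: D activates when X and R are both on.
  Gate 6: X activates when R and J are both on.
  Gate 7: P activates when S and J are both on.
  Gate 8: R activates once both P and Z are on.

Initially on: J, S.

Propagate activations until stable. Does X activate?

S and J are on, so P activates (Gate 7).
Gate 3: J and P on → X on.

Yes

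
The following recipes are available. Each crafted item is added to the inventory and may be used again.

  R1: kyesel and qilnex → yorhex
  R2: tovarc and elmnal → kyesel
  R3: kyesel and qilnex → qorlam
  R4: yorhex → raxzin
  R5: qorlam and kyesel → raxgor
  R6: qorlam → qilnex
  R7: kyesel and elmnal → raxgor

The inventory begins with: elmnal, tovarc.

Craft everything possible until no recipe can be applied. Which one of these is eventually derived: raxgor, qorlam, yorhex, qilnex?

tovarc and elmnal → kyesel (R2).
Using R7, kyesel and elmnal make raxgor.
qorlam would need kyesel and qilnex (R3), but qilnex is never obtained. yorhex would need kyesel and qilnex (R1), but qilnex is never obtained. qilnex would need qorlam (R6), but qorlam is never obtained.

raxgor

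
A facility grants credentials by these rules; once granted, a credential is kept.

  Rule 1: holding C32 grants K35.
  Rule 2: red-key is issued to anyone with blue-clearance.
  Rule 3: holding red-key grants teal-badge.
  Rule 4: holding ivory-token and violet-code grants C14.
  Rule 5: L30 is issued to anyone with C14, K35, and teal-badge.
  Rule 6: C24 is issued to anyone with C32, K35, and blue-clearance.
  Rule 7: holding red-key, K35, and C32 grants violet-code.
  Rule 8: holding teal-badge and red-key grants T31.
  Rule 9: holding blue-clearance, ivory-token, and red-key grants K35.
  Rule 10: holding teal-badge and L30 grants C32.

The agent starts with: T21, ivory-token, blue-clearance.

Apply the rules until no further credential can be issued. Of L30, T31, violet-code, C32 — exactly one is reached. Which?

Holding blue-clearance grants red-key (Rule 2).
Holding red-key grants teal-badge (Rule 3).
Holding teal-badge and red-key grants T31 (Rule 8).
C32 would need teal-badge and L30 (Rule 10), but L30 is never granted. violet-code would need red-key, K35, and C32 (Rule 7), but C32 is never granted. L30 would need C14, K35, and teal-badge (Rule 5), but C14 is never granted.

T31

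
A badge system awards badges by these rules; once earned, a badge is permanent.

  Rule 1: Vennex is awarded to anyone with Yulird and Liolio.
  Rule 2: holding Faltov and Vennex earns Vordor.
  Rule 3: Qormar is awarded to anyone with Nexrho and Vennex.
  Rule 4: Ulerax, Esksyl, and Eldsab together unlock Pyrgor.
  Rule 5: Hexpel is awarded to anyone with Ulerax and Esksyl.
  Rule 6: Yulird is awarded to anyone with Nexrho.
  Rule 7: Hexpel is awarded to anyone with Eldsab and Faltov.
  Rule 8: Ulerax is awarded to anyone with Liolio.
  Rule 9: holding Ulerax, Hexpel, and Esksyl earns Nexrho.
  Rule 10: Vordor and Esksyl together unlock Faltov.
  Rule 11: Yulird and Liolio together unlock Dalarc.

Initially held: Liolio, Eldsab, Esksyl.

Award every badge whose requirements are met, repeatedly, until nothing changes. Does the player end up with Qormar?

With Liolio, Ulerax is earned (Rule 8).
With Ulerax and Esksyl, Hexpel is earned (Rule 5).
With Ulerax, Hexpel, and Esksyl, Nexrho is earned (Rule 9).
With Nexrho, Yulird is earned (Rule 6).
With Yulird and Liolio, Vennex is earned (Rule 1).
With Nexrho and Vennex, Qormar is earned (Rule 3).

Yes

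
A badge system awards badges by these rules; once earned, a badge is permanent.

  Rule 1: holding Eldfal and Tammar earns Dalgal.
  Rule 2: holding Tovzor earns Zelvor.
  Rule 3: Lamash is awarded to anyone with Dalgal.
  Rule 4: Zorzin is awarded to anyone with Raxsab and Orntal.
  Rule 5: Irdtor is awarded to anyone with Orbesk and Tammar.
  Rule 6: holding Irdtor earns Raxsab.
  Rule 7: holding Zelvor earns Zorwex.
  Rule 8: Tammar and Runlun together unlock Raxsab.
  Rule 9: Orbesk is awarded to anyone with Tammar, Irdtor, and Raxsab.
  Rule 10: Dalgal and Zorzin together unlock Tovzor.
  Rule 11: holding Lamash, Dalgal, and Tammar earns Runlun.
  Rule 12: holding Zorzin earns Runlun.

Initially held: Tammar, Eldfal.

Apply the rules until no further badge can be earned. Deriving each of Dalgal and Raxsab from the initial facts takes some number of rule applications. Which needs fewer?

Dalgal: With Eldfal and Tammar, Dalgal is earned (Rule 1). [1 rule application]
Raxsab: With Eldfal and Tammar, Dalgal is earned (Rule 1). With Dalgal, Lamash is earned (Rule 3). With Lamash, Dalgal, and Tammar, Runlun is earned (Rule 11). With Tammar and Runlun, Raxsab is earned (Rule 8). [4 rule applications]
Dalgal needs fewer.

Dalgal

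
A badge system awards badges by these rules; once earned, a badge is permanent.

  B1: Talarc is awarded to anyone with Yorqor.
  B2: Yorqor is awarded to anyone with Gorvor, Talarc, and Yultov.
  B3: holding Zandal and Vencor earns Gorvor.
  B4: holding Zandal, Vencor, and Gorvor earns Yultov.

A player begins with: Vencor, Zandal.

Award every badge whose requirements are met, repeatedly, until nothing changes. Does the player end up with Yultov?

Yes

With Zandal and Vencor, Gorvor is earned (B3).
With Zandal, Vencor, and Gorvor, Yultov is earned (B4).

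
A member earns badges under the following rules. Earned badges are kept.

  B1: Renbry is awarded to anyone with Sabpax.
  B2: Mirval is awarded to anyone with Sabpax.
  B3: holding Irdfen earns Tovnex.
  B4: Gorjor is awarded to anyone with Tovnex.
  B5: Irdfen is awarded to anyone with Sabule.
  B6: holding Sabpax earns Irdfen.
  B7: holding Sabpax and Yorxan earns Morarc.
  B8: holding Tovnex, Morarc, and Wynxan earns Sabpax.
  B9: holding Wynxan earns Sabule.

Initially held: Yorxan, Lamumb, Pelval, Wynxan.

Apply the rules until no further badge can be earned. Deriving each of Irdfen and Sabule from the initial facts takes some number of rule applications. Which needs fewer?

Sabule: With Wynxan, Sabule is earned (B9). [1 rule application]
Irdfen: With Wynxan, Sabule is earned (B9). With Sabule, Irdfen is earned (B5). [2 rule applications]
Sabule needs fewer.

Sabule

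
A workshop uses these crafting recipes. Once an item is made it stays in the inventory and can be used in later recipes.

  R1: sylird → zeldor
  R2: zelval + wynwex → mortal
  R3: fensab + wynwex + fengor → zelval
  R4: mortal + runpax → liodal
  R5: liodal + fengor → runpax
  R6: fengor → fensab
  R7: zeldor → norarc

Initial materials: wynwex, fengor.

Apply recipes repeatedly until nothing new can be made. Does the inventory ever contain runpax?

No

runpax would need liodal and fengor (R5), but liodal is never obtained.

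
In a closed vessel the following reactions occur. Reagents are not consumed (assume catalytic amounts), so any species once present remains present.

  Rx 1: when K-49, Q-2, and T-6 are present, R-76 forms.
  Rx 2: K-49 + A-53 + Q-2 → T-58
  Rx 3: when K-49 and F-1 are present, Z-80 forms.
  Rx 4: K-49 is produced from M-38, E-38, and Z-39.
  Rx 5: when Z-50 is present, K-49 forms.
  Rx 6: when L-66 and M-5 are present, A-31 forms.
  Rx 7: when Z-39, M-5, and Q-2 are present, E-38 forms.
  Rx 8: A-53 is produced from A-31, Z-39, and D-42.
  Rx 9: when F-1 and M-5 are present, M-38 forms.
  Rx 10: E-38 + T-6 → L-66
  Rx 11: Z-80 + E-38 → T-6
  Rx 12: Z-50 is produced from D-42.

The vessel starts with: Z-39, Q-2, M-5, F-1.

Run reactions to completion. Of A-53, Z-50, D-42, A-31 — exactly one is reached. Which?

A-31

Z-39, M-5, and Q-2 present → E-38 forms (Rx 7).
F-1 and M-5 present → M-38 forms (Rx 9).
M-38, E-38, and Z-39 present → K-49 forms (Rx 4).
K-49 and F-1 present → Z-80 forms (Rx 3).
Z-80 and E-38 present → T-6 forms (Rx 11).
E-38 and T-6 present → L-66 forms (Rx 10).
L-66 and M-5 present → A-31 forms (Rx 6).
No rule produces D-42, and it is not given. A-53 would need A-31, Z-39, and D-42 (Rx 8), but D-42 never forms. Z-50 would need D-42 (Rx 12), but D-42 never forms.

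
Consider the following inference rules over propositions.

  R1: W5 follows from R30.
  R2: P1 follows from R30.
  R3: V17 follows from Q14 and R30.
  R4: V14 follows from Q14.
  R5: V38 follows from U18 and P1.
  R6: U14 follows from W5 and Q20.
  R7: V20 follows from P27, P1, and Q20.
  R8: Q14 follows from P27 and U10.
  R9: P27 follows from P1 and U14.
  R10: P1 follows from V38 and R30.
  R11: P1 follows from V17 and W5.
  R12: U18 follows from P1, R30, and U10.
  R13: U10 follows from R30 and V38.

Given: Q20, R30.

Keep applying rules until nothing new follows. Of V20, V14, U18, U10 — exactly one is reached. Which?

From R30, R1 gives W5.
R30 holds, so P1 follows (R2).
From W5 and Q20, R6 gives U14.
From P1 and U14, R9 gives P27.
From P27, P1, and Q20, R7 gives V20.
U18 would need P1, R30, and U10 (R12), but U10 is never established. V14 would need Q14 (R4), but Q14 is never established. U10 would need R30 and V38 (R13), but V38 is never established.

V20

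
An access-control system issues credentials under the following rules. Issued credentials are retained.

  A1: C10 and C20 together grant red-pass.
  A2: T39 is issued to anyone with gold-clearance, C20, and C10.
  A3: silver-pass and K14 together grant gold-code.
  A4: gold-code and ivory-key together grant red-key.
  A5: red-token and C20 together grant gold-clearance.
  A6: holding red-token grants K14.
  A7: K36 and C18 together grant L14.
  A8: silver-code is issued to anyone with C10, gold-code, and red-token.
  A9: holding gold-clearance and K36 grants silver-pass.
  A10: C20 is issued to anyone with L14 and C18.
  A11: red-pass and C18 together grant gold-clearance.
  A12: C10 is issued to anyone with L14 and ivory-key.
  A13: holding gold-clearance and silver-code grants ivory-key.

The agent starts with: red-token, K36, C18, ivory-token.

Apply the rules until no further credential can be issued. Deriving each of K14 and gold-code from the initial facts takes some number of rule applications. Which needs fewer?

K14: Holding red-token grants K14 (A6). [1 rule application]
gold-code: Holding red-token grants K14 (A6). Holding K36 and C18 grants L14 (A7). Holding L14 and C18 grants C20 (A10). Holding red-token and C20 grants gold-clearance (A5). Holding gold-clearance and K36 grants silver-pass (A9). Holding silver-pass and K14 grants gold-code (A3). [6 rule applications]
K14 needs fewer.

K14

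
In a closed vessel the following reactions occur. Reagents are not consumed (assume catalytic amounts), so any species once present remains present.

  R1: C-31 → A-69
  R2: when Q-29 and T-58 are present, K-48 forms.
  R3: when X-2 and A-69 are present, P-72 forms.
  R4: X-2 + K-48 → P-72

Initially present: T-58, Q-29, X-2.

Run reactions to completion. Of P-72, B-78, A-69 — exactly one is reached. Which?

Q-29 and T-58 present → K-48 forms (R2).
X-2 and K-48 present → P-72 forms (R4).
No rule produces B-78, and it is not given. A-69 would need C-31 (R1), but C-31 never forms.

P-72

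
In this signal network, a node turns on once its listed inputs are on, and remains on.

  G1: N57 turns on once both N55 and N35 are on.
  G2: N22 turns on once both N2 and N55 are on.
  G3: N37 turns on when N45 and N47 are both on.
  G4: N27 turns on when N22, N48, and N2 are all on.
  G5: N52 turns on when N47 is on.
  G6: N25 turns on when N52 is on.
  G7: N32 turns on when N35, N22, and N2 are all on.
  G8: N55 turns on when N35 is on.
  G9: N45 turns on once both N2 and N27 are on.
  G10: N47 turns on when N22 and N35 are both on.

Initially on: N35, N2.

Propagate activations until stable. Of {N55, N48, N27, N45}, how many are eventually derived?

1

N35 is on, so N55 turns on (G8).
N55: reached.
No rule produces N48, and it is not given.
N27 would need N22, N48, and N2 (G4), but N48 never turns on.
N45 would need N2 and N27 (G9), but N27 never turns on.
Reached: N55 — 1 of the 4.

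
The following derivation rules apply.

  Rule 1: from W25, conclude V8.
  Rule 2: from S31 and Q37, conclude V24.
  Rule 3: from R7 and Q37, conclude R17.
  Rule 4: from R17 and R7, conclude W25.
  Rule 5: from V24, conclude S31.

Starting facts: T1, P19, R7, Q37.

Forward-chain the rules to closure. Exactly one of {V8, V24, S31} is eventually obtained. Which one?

R7 and Q37 hold, so R17 follows (Rule 3).
From R17 and R7, Rule 4 gives W25.
From W25, Rule 1 gives V8.
V24 would need S31 and Q37 (Rule 2), but S31 is never established. S31 would need V24 (Rule 5), but V24 is never established.

V8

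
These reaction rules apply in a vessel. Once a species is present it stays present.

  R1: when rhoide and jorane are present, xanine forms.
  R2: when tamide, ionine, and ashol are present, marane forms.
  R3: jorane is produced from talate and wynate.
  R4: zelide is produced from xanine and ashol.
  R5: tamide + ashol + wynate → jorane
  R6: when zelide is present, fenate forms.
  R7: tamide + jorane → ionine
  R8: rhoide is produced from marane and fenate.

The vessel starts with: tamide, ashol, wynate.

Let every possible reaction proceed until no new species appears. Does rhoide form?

rhoide would need marane and fenate (R8), but fenate never forms.

No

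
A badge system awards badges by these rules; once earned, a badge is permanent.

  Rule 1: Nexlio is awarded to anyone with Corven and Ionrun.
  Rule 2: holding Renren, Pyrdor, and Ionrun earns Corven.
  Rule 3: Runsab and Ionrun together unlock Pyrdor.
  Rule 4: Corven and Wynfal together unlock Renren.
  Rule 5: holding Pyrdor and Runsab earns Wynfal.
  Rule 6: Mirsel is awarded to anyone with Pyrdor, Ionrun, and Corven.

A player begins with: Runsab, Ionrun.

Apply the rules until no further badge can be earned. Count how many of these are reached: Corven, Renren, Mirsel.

Corven would need Renren, Pyrdor, and Ionrun (Rule 2), but Renren is never earned.
Renren would need Corven and Wynfal (Rule 4), but Corven is never earned.
Mirsel would need Pyrdor, Ionrun, and Corven (Rule 6), but Corven is never earned.
None of the 3 are reached.

0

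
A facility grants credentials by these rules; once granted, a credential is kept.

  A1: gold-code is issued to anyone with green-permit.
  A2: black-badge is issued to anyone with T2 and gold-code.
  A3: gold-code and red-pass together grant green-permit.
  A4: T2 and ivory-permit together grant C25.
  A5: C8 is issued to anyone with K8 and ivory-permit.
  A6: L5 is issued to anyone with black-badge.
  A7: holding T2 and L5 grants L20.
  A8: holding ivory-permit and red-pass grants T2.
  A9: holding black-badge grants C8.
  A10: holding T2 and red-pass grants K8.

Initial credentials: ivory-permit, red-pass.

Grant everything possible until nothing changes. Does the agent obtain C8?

Holding ivory-permit and red-pass grants T2 (A8).
Holding T2 and red-pass grants K8 (A10).
Holding K8 and ivory-permit grants C8 (A5).

Yes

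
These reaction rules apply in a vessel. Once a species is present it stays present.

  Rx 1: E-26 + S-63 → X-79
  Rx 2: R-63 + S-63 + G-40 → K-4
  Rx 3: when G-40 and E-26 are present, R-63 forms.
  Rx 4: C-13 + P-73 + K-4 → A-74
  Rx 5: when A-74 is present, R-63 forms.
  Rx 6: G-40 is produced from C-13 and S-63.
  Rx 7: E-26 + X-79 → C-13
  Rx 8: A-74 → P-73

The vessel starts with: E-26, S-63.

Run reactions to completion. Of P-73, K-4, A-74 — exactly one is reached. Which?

E-26 and S-63 present → X-79 forms (Rx 1).
E-26 and X-79 present → C-13 forms (Rx 7).
C-13 and S-63 present → G-40 forms (Rx 6).
G-40 and E-26 present → R-63 forms (Rx 3).
R-63, S-63, and G-40 present → K-4 forms (Rx 2).
P-73 would need A-74 (Rx 8), but A-74 never forms. A-74 would need C-13, P-73, and K-4 (Rx 4), but P-73 never forms.

K-4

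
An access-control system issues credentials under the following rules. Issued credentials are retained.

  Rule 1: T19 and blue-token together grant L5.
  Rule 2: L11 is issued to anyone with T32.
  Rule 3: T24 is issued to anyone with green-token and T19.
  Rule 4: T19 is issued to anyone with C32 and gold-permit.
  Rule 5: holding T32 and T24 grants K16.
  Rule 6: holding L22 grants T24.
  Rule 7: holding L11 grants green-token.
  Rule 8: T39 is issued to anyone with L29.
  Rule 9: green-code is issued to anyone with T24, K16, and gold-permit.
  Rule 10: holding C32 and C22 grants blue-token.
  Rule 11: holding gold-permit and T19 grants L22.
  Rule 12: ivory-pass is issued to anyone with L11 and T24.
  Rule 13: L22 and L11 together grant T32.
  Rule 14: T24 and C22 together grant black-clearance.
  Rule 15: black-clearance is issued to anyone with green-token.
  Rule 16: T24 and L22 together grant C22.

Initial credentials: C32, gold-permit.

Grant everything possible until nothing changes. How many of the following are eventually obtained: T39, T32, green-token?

T39 would need L29 (Rule 8), but L29 is never granted.
T32 would need L22 and L11 (Rule 13), but L11 is never granted.
green-token would need L11 (Rule 7), but L11 is never granted.
None of the 3 are reached.

0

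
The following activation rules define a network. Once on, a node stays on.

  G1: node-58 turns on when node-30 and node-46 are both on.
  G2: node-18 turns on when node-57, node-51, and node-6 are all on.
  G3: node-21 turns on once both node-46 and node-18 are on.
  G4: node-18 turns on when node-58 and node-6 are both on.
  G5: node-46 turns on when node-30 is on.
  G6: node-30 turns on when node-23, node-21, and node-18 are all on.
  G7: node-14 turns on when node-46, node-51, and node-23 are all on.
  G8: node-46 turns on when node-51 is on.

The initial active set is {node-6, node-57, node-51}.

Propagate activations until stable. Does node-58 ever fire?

No

node-58 would need node-30 and node-46 (G1), but node-30 never turns on.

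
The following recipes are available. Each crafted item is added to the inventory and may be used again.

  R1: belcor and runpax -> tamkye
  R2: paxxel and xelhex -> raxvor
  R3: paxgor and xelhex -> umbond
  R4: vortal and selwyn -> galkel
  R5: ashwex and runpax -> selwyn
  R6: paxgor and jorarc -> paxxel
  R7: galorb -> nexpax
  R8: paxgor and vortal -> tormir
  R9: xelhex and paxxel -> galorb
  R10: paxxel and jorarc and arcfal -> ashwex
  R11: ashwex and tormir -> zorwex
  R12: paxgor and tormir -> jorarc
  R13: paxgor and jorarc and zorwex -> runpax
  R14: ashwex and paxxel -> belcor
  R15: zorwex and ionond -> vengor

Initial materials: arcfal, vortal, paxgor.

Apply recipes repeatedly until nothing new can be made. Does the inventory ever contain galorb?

No

galorb would need xelhex and paxxel (R9), but xelhex is never obtained.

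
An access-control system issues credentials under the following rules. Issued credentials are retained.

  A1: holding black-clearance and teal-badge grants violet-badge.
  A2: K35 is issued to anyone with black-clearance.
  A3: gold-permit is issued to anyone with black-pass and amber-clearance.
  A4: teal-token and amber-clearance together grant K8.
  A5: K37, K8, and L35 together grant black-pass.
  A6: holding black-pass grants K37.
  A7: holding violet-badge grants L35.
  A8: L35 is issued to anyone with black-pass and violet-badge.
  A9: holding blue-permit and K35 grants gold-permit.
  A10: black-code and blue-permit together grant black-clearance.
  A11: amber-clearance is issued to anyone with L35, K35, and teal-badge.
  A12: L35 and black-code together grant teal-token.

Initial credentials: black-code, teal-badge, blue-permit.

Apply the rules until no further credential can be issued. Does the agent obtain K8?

Holding black-code and blue-permit grants black-clearance (A10).
Holding black-clearance grants K35 (A2).
Holding black-clearance and teal-badge grants violet-badge (A1).
Holding violet-badge grants L35 (A7).
Holding L35, K35, and teal-badge grants amber-clearance (A11).
Holding L35 and black-code grants teal-token (A12).
Holding teal-token and amber-clearance grants K8 (A4).

Yes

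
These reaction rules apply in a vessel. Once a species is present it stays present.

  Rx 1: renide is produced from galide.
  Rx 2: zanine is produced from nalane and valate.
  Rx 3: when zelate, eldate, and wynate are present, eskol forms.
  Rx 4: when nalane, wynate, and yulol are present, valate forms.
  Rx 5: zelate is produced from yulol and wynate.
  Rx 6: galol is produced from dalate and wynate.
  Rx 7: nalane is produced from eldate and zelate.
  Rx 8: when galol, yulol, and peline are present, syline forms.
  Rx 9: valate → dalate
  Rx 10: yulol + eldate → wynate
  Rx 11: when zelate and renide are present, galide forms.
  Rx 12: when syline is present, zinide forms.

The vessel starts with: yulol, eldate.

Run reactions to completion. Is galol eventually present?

Yes

yulol and eldate present → wynate forms (Rx 10).
yulol and wynate present → zelate forms (Rx 5).
eldate and zelate present → nalane forms (Rx 7).
nalane, wynate, and yulol present → valate forms (Rx 4).
valate present → dalate forms (Rx 9).
dalate and wynate present → galol forms (Rx 6).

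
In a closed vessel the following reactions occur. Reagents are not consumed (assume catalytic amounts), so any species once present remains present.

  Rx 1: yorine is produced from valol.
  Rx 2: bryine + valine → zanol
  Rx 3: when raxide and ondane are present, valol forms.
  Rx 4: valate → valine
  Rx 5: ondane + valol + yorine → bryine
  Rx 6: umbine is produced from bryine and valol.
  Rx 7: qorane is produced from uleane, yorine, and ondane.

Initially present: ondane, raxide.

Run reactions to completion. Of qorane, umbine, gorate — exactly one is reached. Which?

umbine

raxide and ondane present → valol forms (Rx 3).
valol present → yorine forms (Rx 1).
ondane, valol, and yorine present → bryine forms (Rx 5).
bryine and valol present → umbine forms (Rx 6).
No rule produces gorate, and it is not given. qorane would need uleane, yorine, and ondane (Rx 7), but uleane never forms.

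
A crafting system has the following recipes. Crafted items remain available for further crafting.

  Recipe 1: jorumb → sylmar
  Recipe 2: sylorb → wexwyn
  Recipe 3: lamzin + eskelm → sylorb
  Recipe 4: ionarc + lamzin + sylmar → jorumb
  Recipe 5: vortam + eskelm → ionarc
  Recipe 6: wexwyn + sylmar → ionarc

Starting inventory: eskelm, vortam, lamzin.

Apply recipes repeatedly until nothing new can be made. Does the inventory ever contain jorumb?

No

jorumb would need ionarc, lamzin, and sylmar (Recipe 4), but sylmar is never obtained.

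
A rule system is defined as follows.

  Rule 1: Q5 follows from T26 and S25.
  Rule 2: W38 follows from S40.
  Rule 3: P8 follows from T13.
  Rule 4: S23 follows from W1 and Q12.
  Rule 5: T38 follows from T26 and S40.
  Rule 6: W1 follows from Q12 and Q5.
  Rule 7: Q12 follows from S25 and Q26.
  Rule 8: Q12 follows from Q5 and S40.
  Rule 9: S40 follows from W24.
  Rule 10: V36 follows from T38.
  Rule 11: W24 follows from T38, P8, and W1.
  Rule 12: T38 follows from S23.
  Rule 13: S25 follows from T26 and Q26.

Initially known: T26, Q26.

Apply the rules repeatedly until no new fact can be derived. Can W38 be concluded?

No

W38 would need S40 (Rule 2), but S40 is never established.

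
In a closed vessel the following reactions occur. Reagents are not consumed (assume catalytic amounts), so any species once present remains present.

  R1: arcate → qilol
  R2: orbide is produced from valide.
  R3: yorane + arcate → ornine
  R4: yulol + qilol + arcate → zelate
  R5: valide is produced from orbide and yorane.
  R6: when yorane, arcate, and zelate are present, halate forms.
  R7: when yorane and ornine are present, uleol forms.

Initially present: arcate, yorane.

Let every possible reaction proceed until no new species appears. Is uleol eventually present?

Yes

yorane and arcate present → ornine forms (R3).
yorane and ornine present → uleol forms (R7).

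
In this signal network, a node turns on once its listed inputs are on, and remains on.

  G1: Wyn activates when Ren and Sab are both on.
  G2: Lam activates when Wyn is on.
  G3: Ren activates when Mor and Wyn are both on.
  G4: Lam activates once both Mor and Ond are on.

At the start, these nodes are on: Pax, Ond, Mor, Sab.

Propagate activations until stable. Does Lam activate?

Yes

Mor and Ond are on, so Lam activates (G4).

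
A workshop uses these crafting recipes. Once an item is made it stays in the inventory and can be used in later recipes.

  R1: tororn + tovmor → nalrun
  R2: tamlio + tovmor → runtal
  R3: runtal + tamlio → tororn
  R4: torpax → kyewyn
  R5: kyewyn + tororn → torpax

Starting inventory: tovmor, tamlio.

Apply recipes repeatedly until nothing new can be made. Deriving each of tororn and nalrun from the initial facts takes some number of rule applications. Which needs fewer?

tororn

tororn: Using R2, tamlio and tovmor make runtal. Using R3, runtal and tamlio make tororn. [2 rule applications]
nalrun: tamlio + tovmor → runtal (R2). runtal + tamlio → tororn (R3). Using R1, tororn and tovmor make nalrun. [3 rule applications]
tororn needs fewer.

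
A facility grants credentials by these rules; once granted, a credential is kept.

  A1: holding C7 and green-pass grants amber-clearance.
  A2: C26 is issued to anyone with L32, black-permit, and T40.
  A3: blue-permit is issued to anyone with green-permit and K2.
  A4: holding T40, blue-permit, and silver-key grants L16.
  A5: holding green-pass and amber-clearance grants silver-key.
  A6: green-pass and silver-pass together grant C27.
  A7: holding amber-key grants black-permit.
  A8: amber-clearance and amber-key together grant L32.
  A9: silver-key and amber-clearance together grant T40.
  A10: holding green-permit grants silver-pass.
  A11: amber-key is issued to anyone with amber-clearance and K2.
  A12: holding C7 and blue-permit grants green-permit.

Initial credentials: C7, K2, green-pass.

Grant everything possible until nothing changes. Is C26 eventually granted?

Yes

Holding C7 and green-pass grants amber-clearance (A1).
Holding green-pass and amber-clearance grants silver-key (A5).
Holding amber-clearance and K2 grants amber-key (A11).
Holding silver-key and amber-clearance grants T40 (A9).
Holding amber-key grants black-permit (A7).
Holding amber-clearance and amber-key grants L32 (A8).
Holding L32, black-permit, and T40 grants C26 (A2).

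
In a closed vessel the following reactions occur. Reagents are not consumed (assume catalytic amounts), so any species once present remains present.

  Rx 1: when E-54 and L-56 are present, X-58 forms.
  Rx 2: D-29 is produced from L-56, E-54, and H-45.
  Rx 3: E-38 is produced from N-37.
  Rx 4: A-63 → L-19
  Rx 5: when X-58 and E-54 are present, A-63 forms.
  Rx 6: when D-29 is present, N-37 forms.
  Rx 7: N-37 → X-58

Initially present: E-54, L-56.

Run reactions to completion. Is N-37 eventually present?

No

N-37 would need D-29 (Rx 6), but D-29 never forms.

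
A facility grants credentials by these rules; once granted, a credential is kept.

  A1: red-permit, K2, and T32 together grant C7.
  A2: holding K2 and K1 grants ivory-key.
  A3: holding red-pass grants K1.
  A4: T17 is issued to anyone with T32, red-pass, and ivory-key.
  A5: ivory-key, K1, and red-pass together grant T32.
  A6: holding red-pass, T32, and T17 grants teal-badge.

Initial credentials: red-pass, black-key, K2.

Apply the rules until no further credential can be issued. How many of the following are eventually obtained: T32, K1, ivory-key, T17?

Holding red-pass grants K1 (A3).
Holding K2 and K1 grants ivory-key (A2).
Holding ivory-key, K1, and red-pass grants T32 (A5).
Holding T32, red-pass, and ivory-key grants T17 (A4).
T32: reached.
K1: reached.
ivory-key: reached.
T17: reached.
All 4 are reached.

4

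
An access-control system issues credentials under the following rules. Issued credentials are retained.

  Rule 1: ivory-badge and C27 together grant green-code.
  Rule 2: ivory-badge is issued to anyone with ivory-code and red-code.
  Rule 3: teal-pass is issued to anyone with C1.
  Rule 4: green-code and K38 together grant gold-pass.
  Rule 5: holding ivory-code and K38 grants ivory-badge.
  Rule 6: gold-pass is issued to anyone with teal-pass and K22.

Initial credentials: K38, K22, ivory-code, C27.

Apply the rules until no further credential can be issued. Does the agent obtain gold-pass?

Holding ivory-code and K38 grants ivory-badge (Rule 5).
Holding ivory-badge and C27 grants green-code (Rule 1).
Holding green-code and K38 grants gold-pass (Rule 4).

Yes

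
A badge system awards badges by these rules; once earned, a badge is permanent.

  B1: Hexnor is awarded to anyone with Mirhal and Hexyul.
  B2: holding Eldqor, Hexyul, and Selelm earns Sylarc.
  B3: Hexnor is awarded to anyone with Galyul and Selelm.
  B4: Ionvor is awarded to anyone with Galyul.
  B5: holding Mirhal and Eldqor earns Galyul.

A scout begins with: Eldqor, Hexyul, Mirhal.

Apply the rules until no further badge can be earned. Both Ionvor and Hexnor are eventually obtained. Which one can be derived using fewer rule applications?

Hexnor: With Mirhal and Hexyul, Hexnor is earned (B1). [1 rule application]
Ionvor: With Mirhal and Eldqor, Galyul is earned (B5). With Galyul, Ionvor is earned (B4). [2 rule applications]
Hexnor needs fewer.

Hexnor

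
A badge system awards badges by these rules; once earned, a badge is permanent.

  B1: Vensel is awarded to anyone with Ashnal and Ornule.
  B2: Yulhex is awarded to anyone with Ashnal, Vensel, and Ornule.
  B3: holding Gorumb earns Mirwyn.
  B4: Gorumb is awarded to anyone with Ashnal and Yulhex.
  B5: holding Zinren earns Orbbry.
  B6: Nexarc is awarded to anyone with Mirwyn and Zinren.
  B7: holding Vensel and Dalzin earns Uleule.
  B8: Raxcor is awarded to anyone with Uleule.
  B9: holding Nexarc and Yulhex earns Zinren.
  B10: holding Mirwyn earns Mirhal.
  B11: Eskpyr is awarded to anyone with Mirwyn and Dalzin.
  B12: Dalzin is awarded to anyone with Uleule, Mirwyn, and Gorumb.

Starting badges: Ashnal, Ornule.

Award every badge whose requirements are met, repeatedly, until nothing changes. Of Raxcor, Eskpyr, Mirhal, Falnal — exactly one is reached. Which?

Mirhal

With Ashnal and Ornule, Vensel is earned (B1).
With Ashnal, Vensel, and Ornule, Yulhex is earned (B2).
With Ashnal and Yulhex, Gorumb is earned (B4).
With Gorumb, Mirwyn is earned (B3).
With Mirwyn, Mirhal is earned (B10).
Eskpyr would need Mirwyn and Dalzin (B11), but Dalzin is never earned. Raxcor would need Uleule (B8), but Uleule is never earned. No rule produces Falnal, and it is not given.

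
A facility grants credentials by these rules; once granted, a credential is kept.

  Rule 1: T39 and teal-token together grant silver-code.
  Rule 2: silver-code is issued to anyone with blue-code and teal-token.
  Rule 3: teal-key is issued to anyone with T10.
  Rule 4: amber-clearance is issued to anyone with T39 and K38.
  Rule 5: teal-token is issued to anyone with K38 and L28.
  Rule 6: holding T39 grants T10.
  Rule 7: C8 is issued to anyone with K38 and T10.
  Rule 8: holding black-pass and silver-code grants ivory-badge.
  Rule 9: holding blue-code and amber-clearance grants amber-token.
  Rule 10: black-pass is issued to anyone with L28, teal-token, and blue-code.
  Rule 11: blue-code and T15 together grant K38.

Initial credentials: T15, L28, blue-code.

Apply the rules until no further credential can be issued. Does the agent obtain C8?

No

C8 would need K38 and T10 (Rule 7), but T10 is never granted.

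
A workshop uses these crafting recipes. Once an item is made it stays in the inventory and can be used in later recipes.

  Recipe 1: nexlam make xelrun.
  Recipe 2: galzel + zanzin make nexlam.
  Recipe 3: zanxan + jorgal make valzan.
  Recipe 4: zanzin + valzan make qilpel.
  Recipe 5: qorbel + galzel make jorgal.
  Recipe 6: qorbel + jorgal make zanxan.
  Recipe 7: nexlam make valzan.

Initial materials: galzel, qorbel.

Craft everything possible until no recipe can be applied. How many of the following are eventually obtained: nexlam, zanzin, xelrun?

nexlam would need galzel and zanzin (Recipe 2), but zanzin is never obtained.
No rule produces zanzin, and it is not given.
xelrun would need nexlam (Recipe 1), but nexlam is never obtained.
None of the 3 are reached.

0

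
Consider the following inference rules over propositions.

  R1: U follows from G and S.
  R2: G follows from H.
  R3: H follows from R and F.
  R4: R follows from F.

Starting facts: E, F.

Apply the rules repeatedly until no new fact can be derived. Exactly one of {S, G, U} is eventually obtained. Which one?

From F, R4 gives R.
From R and F, R3 gives H.
From H, R2 gives G.
U would need G and S (R1), but S is never established. No rule produces S, and it is not given.

G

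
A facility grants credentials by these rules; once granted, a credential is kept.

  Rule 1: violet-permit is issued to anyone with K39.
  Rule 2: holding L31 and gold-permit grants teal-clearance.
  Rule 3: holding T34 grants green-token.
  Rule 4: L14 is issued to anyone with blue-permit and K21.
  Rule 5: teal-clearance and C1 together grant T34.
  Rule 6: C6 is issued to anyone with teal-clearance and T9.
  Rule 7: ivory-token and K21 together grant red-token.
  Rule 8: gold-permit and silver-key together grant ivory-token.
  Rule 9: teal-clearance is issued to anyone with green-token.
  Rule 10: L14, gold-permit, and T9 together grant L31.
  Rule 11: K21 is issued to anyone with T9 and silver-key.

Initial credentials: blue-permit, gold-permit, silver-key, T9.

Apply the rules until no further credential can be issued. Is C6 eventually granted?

Yes

Holding T9 and silver-key grants K21 (Rule 11).
Holding blue-permit and K21 grants L14 (Rule 4).
Holding L14, gold-permit, and T9 grants L31 (Rule 10).
Holding L31 and gold-permit grants teal-clearance (Rule 2).
Holding teal-clearance and T9 grants C6 (Rule 6).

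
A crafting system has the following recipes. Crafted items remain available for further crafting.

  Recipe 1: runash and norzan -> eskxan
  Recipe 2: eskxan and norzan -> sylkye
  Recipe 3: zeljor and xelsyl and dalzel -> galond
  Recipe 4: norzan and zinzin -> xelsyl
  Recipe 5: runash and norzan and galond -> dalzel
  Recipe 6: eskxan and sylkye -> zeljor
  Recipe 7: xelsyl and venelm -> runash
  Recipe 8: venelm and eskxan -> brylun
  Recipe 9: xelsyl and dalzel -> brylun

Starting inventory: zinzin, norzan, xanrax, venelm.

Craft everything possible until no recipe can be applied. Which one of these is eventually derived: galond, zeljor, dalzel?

zeljor

Using Recipe 4, norzan and zinzin make xelsyl.
Using Recipe 7, xelsyl and venelm make runash.
runash and norzan -> eskxan (Recipe 1).
Using Recipe 2, eskxan and norzan make sylkye.
Using Recipe 6, eskxan and sylkye make zeljor.
dalzel would need runash, norzan, and galond (Recipe 5), but galond is never obtained. galond would need zeljor, xelsyl, and dalzel (Recipe 3), but dalzel is never obtained.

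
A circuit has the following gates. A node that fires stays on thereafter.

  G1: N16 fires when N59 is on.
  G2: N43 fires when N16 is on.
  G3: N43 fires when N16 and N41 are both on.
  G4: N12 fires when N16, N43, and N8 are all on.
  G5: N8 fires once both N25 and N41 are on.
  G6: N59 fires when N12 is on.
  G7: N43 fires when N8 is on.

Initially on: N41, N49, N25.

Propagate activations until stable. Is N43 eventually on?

Yes

N25 and N41 are on, so N8 fires (G5).
G7: N8 on → N43 on.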